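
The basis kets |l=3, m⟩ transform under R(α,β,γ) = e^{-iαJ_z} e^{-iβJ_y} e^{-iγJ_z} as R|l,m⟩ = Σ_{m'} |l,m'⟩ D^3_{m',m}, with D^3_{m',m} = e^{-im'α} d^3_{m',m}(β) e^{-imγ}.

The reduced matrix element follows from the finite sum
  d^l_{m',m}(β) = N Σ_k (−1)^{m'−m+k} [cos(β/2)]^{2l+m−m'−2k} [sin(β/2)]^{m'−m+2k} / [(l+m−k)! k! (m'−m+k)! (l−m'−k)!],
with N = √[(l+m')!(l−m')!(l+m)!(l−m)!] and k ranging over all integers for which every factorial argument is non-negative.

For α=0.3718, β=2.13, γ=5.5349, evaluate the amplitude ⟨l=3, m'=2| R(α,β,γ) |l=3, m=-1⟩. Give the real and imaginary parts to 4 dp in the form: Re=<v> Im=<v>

First d^3_{2,-1}(β=2.1300), then the phase factors e^{-i(2)α} and e^{-i(-1)γ}:
c=cos(2.130000/2)=0.484504, s=sin(2.130000/2)=0.874789; N=√[120·1·2·24]=75.894664
k: max(0,(-1)−(2))=0 … min(3+(-1),3−(2))=1
  k=0: (−1)^3·75.8947/(12)·0.4845^3·0.8748^3 = -0.481540
  k=1: (−1)^4·75.8947/(24)·0.4845^1·0.8748^5 = +0.784899
d^3_{2,-1}(2.1300) = -0.481540 +0.784899 = +0.303359
Attach z-rotation phases: D = e^{-i(2)(0.3718)}·(+0.303359)·e^{-i(-1)(5.5349)} = +0.023914-0.302415i

Re=0.0239 Im=-0.3024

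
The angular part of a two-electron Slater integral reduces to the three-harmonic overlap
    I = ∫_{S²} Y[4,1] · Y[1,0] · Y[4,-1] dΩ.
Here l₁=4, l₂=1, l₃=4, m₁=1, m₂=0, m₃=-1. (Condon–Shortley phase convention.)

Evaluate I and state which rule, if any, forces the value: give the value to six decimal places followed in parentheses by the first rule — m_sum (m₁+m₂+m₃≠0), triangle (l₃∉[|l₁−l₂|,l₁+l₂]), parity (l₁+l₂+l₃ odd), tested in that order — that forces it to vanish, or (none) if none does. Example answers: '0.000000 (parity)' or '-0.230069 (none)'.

L=9 odd ⇒ parity kills the (l;000) factor ⇒ I = 0

0.000000 (parity)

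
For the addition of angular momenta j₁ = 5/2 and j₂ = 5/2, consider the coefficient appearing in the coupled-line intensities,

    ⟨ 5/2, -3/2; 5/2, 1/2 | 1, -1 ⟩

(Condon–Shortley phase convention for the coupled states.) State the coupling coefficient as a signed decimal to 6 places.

triangle: 4!×1!×1!/7! = 24/5040
(j±m)!: 1!×4!×3!×2!×0!×2! = 576
prefactor² = (2J+1)×Δ×N² = 288/35
  k=3: −1/(3!×1!×1!×0!×0!×1!) = -1/6
Σ = -1/6  ⇒  CG² = 288/35×(-1/6)² = 8/35
CG = −√(8/35) = -0.478091

−√(8/35) ≈ -0.478091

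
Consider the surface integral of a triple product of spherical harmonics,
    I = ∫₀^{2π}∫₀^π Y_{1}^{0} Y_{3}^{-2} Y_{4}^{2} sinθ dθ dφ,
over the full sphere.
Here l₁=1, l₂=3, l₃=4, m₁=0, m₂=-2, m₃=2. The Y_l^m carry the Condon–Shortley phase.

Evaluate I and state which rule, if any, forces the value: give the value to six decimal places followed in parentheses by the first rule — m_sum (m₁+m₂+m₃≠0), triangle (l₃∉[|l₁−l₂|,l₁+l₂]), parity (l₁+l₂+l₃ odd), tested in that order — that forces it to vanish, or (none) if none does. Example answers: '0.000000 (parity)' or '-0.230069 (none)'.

m-sum 0 ✓  L=8 even ✓  2≤4≤4 ✓
Π(2lᵢ+1) = 3×7×9 = 189
triangle coeff Δ(1,3,4) = 1/252
Σ_t [0,0]: t=0:+1/36 = 1/36
(3j)²=4/63 [(1 3 4; 0 0 0)], sign=+1
Σ_t [0,0]: t=0:+1/120 = 1/120
(3j)²=1/21 [(1 3 4; 0 -2 2)], sign=+1
⇒ 4πI² = 4/7
I = (+1)√(4/7/(4π)) = 0.21324362
No selection rule forces the value: the integral is nonzero (none).

0.213244 (none)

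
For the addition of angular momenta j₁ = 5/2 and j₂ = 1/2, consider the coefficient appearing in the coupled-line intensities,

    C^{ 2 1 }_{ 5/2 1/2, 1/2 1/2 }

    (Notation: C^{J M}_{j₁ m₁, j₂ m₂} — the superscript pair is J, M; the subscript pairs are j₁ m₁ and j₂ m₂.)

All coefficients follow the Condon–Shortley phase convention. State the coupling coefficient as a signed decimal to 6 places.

triangle: 1!·4!·0!/6! = 24/720
(j±m)!: 3!·2!·1!·0!·3!·1! = 72
prefactor² = (2J+1)·Δ·N² = 12
  k=1: −1/(1!·0!·1!·0!·3!·0!) = -1/6
Σ = -1/6  ⇒  CG² = 12·(-1/6)² = 1/3
CG = −√(1/3) = -0.577350

−√(1/3) = -0.577350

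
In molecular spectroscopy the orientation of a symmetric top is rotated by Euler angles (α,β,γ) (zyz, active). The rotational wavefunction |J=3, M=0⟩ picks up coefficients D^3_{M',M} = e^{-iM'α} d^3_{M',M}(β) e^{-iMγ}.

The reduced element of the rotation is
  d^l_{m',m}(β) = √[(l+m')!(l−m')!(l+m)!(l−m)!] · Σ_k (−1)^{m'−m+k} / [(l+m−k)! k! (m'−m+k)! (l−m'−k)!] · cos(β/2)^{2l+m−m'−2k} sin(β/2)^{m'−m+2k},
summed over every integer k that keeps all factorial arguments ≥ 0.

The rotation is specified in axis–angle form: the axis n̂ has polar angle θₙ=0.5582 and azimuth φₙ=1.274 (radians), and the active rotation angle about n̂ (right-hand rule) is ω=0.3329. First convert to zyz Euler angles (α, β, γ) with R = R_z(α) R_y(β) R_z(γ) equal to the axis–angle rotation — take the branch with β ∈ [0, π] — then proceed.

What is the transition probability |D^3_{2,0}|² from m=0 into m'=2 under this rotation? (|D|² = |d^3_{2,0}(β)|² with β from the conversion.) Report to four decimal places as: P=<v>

P=0.0017

Axis–angle → zyz. n̂ = (sinθₙcosφₙ, sinθₙsinφₙ, cosθₙ) = (+0.154903, +0.506503, +0.848210), ω = 0.3329.
R = I cosω + sinω [n̂]ₓ + (1−cosω) n̂n̂ᵀ gives
  R = [+0.946416, -0.272875, +0.172731; +0.281490, +0.959183, -0.027033; -0.158304, +0.074207, +0.984598]
β = atan2(√(R₁₃²+R₂₃²), R₃₃) = 0.175737; α = atan2(R₂₃, R₁₃) mod 2π = 6.127939; γ = atan2(R₃₂, −R₃₁) mod 2π = 0.438346
D^3_{2,0}(6.1279,0.1757,0.4383) = e^{-i·2·6.1279}·d^3_{2,0}(0.1757)·e^{-i·0·0.4383}. Compute d first:
c=cos(0.175737/2)=0.996142, s=sin(0.175737/2)=0.087755; N=√[120·1·6·6]=65.726707
Admissible k: 0..1 (factorial args all ≥0)
  k=0: (−1)^2·65.7267/(12)·0.9961^4·0.0878^2 = +0.041533
  k=1: (−1)^3·65.7267/(12)·0.9961^2·0.0878^4 = -0.000322
d^3_{2,0}(0.1757) = +0.041533 -0.000322 = +0.041211
|D^3_{2,0}|² = |d^3_{2,0}(β)|² = (+0.041211)² = 0.001698 (the z-rotation phases have unit modulus)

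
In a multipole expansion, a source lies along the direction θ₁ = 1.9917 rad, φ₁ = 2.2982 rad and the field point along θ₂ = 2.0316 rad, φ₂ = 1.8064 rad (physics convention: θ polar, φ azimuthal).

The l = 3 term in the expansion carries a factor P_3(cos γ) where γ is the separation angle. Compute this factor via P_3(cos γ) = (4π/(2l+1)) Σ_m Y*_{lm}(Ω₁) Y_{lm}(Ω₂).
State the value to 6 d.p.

Expand P_3 via completeness: Σ_{m} conj(Y_{3,m}) at Ω₁ times Y_{3,m} at Ω₂ —
  m=-3: (0.259764, 0.182102) × (0.194702, 0.227989) = (0.009060, 0.094679)  (running Σ = (0.009060, 0.094679))
  m=-2: (0.040257, 0.345521) × (0.324855, -0.165509) = (0.070265, 0.105581)  (running Σ = (0.079324, 0.200260))
  m=-1: (0.032419, -0.036416) × (0.000767, 0.003195) = (0.000141, 0.000076)  (running Σ = (0.079465, 0.200336))
  m=0: (0.330151, -0.000000) × (0.333763, 0.000000) = (0.110192, 0.000000)  (running Σ = (0.189658, 0.200336))
  m=1: (-0.032419, -0.036416) × (-0.000767, 0.003195) = (0.000141, -0.000076)  (running Σ = (0.189799, 0.200260))
  m=2: (0.040257, -0.345521) × (0.324855, 0.165509) = (0.070265, -0.105581)  (running Σ = (0.260063, 0.094679))
  m=3: (-0.259764, 0.182102) × (-0.194702, 0.227989) = (0.009060, -0.094679)  (running Σ = (0.269123, 0.000000))
Σ over m = (0.269123, 0.000000); ×(4π/7) → (0.483128, 0.000000). Real part: 0.483128

0.483128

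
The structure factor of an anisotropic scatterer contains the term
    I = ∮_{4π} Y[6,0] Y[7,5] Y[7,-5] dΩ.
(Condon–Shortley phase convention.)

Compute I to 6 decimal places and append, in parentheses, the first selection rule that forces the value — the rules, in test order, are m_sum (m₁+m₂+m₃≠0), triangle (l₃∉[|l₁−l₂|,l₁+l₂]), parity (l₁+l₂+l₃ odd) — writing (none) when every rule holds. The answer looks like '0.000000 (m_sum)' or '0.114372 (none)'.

-0.030278 (none)

m-sum 0 ✓  L=20 even ✓  1≤7≤13 ✓
Π(2lᵢ+1) = 13×15×15 = 2925
triangle coeff Δ(6,7,7) = 1/2444321880
Σ_t [0,6]: t=0:+1/2612736000 t=1:−1/20736000 t=2:+1/1658880 t=3:−1/746496 t=4:+1/1658880 t=5:−1/20736000 t=6:+1/2612736000 = -1/4354560
(3j)²=1000/138567 [(6 7 7; 0 0 0)], sign=+1
Σ_t [4,6]: t=4:+1/92897280 t=5:−1/72576000 t=6:+1/746496000 = -1/597196800
(3j)²=55/100776 [(6 7 7; 0 5 -5)], sign=-1
⇒ 4πI² = 15625/1356277
I = (-1)√(15625/1356277/(4π)) = -0.03027826
No selection rule forces the value: the integral is nonzero (none).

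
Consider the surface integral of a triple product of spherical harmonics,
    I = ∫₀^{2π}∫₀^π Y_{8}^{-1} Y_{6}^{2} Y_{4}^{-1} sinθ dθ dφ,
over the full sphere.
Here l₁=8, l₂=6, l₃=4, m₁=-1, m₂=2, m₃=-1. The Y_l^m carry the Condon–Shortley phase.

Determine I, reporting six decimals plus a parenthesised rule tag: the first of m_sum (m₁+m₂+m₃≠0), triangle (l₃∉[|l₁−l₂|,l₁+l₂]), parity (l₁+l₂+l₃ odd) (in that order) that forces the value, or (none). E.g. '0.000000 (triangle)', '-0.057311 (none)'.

Checks pass: Σm=0; 18 even; l₃=4∈[2,14].
(2·8+1)(2·6+1)(2·4+1) = 1989
Δ: 10! 6! 2! / 19! → 1/23279256
sum: t=4:+1/1658880 t=5:−1/518400 t=6:+1/1658880 = -1/1382400
3j²(8 6 4; 0 0 0) = Δ·Π!·Σ² = 504/46189  (sign -1)
sum: t=6:+1/1244160 t=7:−1/1451520 t=8:+1/19353600 = 29/174182400
3j²(8 6 4; -1 2 -1) = Δ·Π!·Σ² = 841/554268  (sign -1)
combine: 4πI² = 1989·504/46189·841/554268 = 317898/9653501
take √, sign +1: I = 0.05119135
No selection rule forces the value: the integral is nonzero (none).

0.051191 (none)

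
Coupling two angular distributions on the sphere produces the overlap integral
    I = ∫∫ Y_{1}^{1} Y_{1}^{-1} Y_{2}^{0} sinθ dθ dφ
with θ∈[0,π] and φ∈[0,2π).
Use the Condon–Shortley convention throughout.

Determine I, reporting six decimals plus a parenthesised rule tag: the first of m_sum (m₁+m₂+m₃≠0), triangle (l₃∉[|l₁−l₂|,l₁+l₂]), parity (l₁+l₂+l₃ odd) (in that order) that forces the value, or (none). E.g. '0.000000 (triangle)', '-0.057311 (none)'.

0.126157 (none)

m-sum 0 ✓  L=4 even ✓  0≤2≤2 ✓
Π(2lᵢ+1) = 3×3×5 = 45
triangle coeff Δ(1,1,2) = 1/30
Σ_t [0,0]: t=0:+1/1 = 1/1
(3j)²=2/15 [(1 1 2; 0 0 0)], sign=+1
Σ_t [0,0]: t=0:+1/4 = 1/4
(3j)²=1/30 [(1 1 2; 1 -1 0)], sign=+1
⇒ 4πI² = 1/5
I = (+1)√(1/5/(4π)) = 0.12615663
No selection rule forces the value: the integral is nonzero (none).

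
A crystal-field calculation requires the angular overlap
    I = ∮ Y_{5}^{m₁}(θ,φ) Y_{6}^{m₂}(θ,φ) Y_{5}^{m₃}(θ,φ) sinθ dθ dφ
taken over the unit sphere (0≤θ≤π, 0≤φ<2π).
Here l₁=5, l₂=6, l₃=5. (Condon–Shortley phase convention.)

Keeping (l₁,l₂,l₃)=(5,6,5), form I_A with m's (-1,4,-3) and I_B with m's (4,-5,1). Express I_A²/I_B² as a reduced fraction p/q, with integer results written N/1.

l's match ⇒ only the (l;m) 3-j factors differ between A and B.
A: triangle coeff Δ(5,6,5) = 1/28588560; Σ_t [4,6]: t=4:+1/138240 t=5:−1/86400 t=6:+1/829440 = -13/4147200; (3j)²=13/3740 [(5 6 5; -1 4 -3)], sign=-1
B: triangle coeff Δ(5,6,5) = 1/28588560; Σ_t [0,1]: t=0:+1/518400 t=1:−1/2073600 = 1/691200; (3j)²=81/4420 [(5 6 5; 4 -5 1)], sign=+1
I_A²/I_B² = (13/3740)/(81/4420) = 169/891

169/891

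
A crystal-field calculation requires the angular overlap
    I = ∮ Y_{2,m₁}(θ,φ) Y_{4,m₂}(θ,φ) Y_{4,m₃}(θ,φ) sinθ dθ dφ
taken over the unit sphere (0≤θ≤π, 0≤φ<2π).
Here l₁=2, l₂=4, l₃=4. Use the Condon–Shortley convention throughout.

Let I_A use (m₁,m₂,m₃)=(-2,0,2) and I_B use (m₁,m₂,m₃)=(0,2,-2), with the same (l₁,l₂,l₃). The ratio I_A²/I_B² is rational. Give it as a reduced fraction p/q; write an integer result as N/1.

l's match ⇒ only the (l;m) 3-j factors differ between A and B.
A: triangle coeff Δ(2,4,4) = 1/13860; Σ_t [2,2]: t=2:+1/192 = 1/192; (3j)²=3/77 [(2 4 4; -2 0 2)], sign=+1
B: triangle coeff Δ(2,4,4) = 1/13860; Σ_t [0,2]: t=0:+1/2880 t=1:−1/120 t=2:+1/192 = -1/360; (3j)²=16/3465 [(2 4 4; 0 2 -2)], sign=-1
I_A²/I_B² = (3/77)/(16/3465) = 135/16

135/16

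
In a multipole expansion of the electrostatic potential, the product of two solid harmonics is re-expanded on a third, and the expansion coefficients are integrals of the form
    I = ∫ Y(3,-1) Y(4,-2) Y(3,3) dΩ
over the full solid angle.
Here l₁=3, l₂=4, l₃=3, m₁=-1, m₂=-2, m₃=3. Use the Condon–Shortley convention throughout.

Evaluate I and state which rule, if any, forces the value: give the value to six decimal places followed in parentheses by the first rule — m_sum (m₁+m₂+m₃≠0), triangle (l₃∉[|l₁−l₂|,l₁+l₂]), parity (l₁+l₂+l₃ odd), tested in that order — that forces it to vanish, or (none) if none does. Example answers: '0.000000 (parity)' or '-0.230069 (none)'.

m-sum 0 ✓  L=10 even ✓  1≤3≤7 ✓
Π(2lᵢ+1) = 7×9×7 = 441
triangle coeff Δ(3,4,3) = 1/34650
Σ_t [1,3]: t=1:−1/72 t=2:+1/16 t=3:−1/72 = 5/144
(3j)²=2/77 [(3 4 3; 0 0 0)], sign=-1
Σ_t [2,2]: t=2:+1/192 = 1/192
(3j)²=3/77 [(3 4 3; -1 -2 3)], sign=+1
⇒ 4πI² = 54/121
I = (-1)√(54/121/(4π)) = -0.18845135
No selection rule forces the value: the integral is nonzero (none).

-0.188451 (none)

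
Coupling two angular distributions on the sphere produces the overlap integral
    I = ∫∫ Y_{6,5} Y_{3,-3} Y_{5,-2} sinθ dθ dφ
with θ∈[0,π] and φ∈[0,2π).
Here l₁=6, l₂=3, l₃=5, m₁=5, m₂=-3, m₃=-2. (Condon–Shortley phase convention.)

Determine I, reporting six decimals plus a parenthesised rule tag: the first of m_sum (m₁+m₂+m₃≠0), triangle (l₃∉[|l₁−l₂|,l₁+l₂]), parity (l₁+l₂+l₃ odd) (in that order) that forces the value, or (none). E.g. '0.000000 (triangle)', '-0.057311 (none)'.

0.169016 (none)

m-sum 0 ✓  L=14 even ✓  3≤5≤9 ✓
Π(2lᵢ+1) = 13×7×11 = 1001
triangle coeff Δ(6,3,5) = 1/675675
Σ_t [1,3]: t=1:−1/8640 t=2:+1/2304 t=3:−1/8640 = 7/34560
(3j)²=7/429 [(6 3 5; 0 0 0)], sign=-1
Σ_t [0,0]: t=0:+1/241920 = 1/241920
(3j)²=2/91 [(6 3 5; 5 -3 -2)], sign=-1
⇒ 4πI² = 14/39
I = (+1)√(14/39/(4π)) = 0.16901560
No selection rule forces the value: the integral is nonzero (none).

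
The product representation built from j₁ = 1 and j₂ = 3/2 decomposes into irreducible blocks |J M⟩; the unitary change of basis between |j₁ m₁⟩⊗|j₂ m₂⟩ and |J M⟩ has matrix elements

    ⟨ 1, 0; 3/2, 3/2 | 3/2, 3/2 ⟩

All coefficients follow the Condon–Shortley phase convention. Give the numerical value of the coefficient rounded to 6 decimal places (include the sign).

triangle: 1!*1!*2!/5! = 2/120
(j±m)!: 1!*1!*3!*0!*3!*0! = 36
prefactor² = (2J+1)*Δ*N² = 12/5
  k=1: −1/(1!*0!*0!*2!*1!*0!) = -1/2
Σ = -1/2  ⇒  CG² = 12/5*(-1/2)² = 3/5
CG = −√(3/5) = -0.774597

-0.774597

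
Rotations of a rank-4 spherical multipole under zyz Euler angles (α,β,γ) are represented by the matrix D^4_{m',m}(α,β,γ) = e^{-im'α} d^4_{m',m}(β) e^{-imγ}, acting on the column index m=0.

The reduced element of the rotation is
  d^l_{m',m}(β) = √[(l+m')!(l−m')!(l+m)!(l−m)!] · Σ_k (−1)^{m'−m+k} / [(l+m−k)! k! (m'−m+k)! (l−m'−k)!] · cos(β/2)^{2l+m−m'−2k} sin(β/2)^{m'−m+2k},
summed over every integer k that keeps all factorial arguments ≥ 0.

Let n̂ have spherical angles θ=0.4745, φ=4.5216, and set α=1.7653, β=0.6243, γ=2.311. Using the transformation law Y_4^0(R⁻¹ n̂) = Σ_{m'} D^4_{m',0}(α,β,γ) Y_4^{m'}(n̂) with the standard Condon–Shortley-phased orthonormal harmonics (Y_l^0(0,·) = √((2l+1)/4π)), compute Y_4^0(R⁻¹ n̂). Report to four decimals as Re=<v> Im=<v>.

Re=-0.2091 Im=0.0000

Need the full column D^4_{m',0} for m'=−4..4 at α=1.7653, β=0.6243, γ=2.3110.
cos(β/2)=0.951675, sin(β/2)=0.307105
d^4_{-4,0}: single k=4 term ⇒ +0.061046;  D = +0.043483+0.042846i
d^4_{-3,0}: k∈[3..4] ⇒ +0.267529 -0.027859 = +0.239670;  D = +0.132048-0.200013i
d^4_{-2,0}: k∈[2..4] ⇒ +0.664706 -0.184585 +0.007208 = +0.487330;  D = -0.450919-0.184830i
d^4_{-1,0}: k∈[1..4] ⇒ +0.971012 -0.606699 +0.063179 -0.001097 = +0.426395;  D = -0.082414+0.418355i
d^4_{0,0}: k∈[0..4] ⇒ +0.672839 -1.121059 +0.262669 -0.012157 +0.000079 = -0.197629;  D = -0.197629+0.000000i
d^4_{1,0}: k∈[0..3] ⇒ -0.971012 +0.606699 -0.063179 +0.001097 = -0.426395;  D = +0.082414+0.418355i
d^4_{2,0}: k∈[0..2] ⇒ +0.664706 -0.184585 +0.007208 = +0.487330;  D = -0.450919+0.184830i
d^4_{3,0}: k∈[0..1] ⇒ -0.267529 +0.027859 = -0.239670;  D = -0.132048-0.200013i
d^4_{4,0}: single k=0 term ⇒ +0.061046;  D = +0.043483-0.042846i
Y_4^{m'}(θ=0.4745,φ=4.5216) and Σ D·Y over m':
  (+0.0435+0.0428i)·(+0.0139+0.0133i)  (+0.1320-0.2000i)·(+0.0575-0.0893i)  (-0.4509-0.1848i)·(-0.2942-0.1180i)  (-0.0824+0.4184i)·(-0.0926+0.4793i)  (-0.1976+0.0000i)·(+0.1243+0.0000i)  (+0.0824+0.4184i)·(+0.0926+0.4793i)  (-0.4509+0.1848i)·(-0.2942+0.1180i)  (-0.1320-0.2000i)·(-0.0575-0.0893i)  (+0.0435-0.0428i)·(+0.0139-0.0133i)
Y_4^0(R⁻¹ n̂) = -0.209118+0.000000i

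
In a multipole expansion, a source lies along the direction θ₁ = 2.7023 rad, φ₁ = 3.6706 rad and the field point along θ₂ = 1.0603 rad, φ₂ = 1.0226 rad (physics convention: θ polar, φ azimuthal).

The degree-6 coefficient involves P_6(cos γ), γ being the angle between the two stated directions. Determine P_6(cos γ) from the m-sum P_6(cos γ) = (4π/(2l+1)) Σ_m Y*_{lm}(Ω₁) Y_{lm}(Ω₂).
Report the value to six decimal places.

Term-by-term m-sum for l=6 (normalisation 4π/13 = 0.966644):
  m=-6: (-0.002857, -0.000093) × (0.210802, 0.031339) = (-0.000599, -0.000109)  (running Σ = (-0.000599, -0.000109))
  m=-5: (-0.018529, 0.010040) × (0.161232, 0.380701) = (-0.006810, -0.005435)  (running Σ = (-0.007409, -0.005545))
  m=-4: (-0.048493, 0.079947) × (-0.195901, 0.273255) = (-0.012346, -0.028913)  (running Σ = (-0.019755, -0.034457))
  m=-3: (-0.004423, 0.272546) × (0.078818, 0.005827) = (-0.001937, 0.021456)  (running Σ = (-0.021692, -0.013001))
  m=-2: (0.242705, 0.431080) × (0.160425, 0.312404) = (-0.095735, 0.144978)  (running Σ = (-0.117427, 0.131977))
  m=-1: (0.351563, 0.205518) × (-0.025748, 0.042166) = (-0.017718, 0.009532)  (running Σ = (-0.135145, 0.141509))
  m=0: (-0.215348, -0.000000) × (0.334185, 0.000000) = (-0.071966, -0.000000)  (running Σ = (-0.207111, 0.141509))
  m=1: (-0.351563, 0.205518) × (0.025748, 0.042166) = (-0.017718, -0.009532)  (running Σ = (-0.224829, 0.131977))
  m=2: (0.242705, -0.431080) × (0.160425, -0.312404) = (-0.095735, -0.144978)  (running Σ = (-0.320564, -0.013001))
  m=3: (0.004423, 0.272546) × (-0.078818, 0.005827) = (-0.001937, -0.021456)  (running Σ = (-0.322501, -0.034457))
  m=4: (-0.048493, -0.079947) × (-0.195901, -0.273255) = (-0.012346, 0.028913)  (running Σ = (-0.334847, -0.005545))
  m=5: (0.018529, 0.010040) × (-0.161232, 0.380701) = (-0.006810, 0.005435)  (running Σ = (-0.341657, -0.000109))
  m=6: (-0.002857, 0.000093) × (0.210802, -0.031339) = (-0.000599, 0.000109)  (running Σ = (-0.342256, 0.000000))
Σ over m = (-0.342256, 0.000000); ×(4π/13) → (-0.330840, 0.000000). Real part: -0.330840

-0.330840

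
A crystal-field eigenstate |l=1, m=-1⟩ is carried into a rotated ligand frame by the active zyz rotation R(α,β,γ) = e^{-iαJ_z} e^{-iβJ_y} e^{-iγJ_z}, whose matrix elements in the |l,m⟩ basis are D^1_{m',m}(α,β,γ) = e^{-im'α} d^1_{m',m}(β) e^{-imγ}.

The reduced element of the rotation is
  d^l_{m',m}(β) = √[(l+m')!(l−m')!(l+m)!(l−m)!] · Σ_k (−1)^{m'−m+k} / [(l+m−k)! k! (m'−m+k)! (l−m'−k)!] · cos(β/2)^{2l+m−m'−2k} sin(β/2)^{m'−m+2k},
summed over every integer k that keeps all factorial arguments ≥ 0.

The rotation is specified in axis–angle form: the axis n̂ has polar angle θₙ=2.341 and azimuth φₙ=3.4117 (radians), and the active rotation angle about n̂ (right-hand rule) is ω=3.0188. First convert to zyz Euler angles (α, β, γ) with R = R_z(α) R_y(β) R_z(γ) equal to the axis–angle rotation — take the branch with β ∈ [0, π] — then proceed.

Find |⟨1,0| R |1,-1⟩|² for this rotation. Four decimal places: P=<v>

Axis–angle → zyz. n̂ = (sinθₙcosφₙ, sinθₙsinφₙ, cosθₙ) = (-0.691744, -0.191526, -0.696281), ω = 3.0188.
R = I cosω + sinω [n̂]ₓ + (1−cosω) n̂n̂ᵀ gives
  R = [-0.039053, +0.349260, +0.936212; +0.178693, -0.919382, +0.350435; +0.983130, +0.180980, -0.026505]
β = atan2(√(R₁₃²+R₂₃²), R₃₃) = 1.597305; α = atan2(R₂₃, R₁₃) mod 2π = 0.358167; γ = atan2(R₃₂, −R₃₁) mod 2π = 2.959545
D^1_{0,-1}(0.3582,1.5973,2.9595) = e^{-i·0·0.3582}·d^1_{0,-1}(1.5973)·e^{-i·-1·2.9595}. Compute d first:
Half-angle: c=0.697673, s=0.716416. N=√(1·1·1·2)=1.414214
The bounds max(0,m−m')=0 and min(l+m,l−m')=0 give 1 term
  k=0: (−1)^1·1.4142/(1)·0.6977^1·0.7164^1 = -0.706858
d^1_{0,-1}(1.5973) = -0.706858
|D^1_{0,-1}|² = |d^1_{0,-1}(β)|² = (-0.706858)² = 0.499649 (the z-rotation phases have unit modulus)

P=0.4996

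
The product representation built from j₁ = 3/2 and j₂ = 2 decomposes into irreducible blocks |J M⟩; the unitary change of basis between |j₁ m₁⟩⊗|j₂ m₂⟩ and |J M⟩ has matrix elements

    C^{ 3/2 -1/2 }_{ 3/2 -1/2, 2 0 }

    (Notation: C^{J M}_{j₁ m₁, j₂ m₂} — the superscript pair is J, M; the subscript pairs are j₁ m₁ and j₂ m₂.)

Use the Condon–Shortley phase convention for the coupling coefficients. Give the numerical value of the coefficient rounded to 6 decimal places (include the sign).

triangle: 2!×1!×2!/6! = 4/720
(j±m)!: 1!×2!×2!×2!×1!×2! = 16
prefactor² = (2J+1)×Δ×N² = 16/45
  k=1: −1/(1!×1!×1!×1!×0!×1!) = -1
  k=2: +1/(2!×0!×0!×0!×1!×2!) = 1/4
Σ = -3/4  ⇒  CG² = 16/45×(-3/4)² = 1/5
CG = −√(1/5) = -0.447214

−√(1/5) ≈ -0.447214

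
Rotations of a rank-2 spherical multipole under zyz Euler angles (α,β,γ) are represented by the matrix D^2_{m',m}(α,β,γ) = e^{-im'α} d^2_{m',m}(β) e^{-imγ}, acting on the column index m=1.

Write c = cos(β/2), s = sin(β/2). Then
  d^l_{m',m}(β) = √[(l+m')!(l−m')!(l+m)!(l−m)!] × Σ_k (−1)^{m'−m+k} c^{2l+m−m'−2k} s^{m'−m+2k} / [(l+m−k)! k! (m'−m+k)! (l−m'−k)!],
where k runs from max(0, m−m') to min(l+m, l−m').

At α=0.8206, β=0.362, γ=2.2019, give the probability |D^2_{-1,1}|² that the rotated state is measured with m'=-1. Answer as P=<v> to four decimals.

P=0.0087

D^2_{-1,1}(0.8206,0.3620,2.2019) = e^{-i·-1·0.8206}·d^2_{-1,1}(0.3620)·e^{-i·1·2.2019}. Compute d first:
With c≡cos(β/2)=0.983664 and s≡sin(β/2)=0.180013, N=[1·6·6·1]^{1/2}=6.000000
k: max(0,(1)−(-1))=2 … min(2+(1),2−(-1))=3
  k=2: (−1)^0·6.0000/(2)·0.9837^2·0.1800^2 = +0.094064
  k=3: (−1)^1·6.0000/(6)·0.9837^0·0.1800^4 = -0.001050
d^2_{-1,1}(0.3620) = +0.094064 -0.001050 = +0.093014
|D^2_{-1,1}|² = |d^2_{-1,1}(β)|² = (+0.093014)² = 0.008652 (the z-rotation phases have unit modulus)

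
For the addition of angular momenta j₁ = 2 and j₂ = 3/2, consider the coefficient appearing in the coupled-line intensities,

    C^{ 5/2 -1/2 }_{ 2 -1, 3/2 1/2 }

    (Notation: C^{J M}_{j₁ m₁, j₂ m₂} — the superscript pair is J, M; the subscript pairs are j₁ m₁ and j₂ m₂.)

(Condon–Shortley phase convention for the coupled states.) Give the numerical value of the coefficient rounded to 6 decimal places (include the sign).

triangle: 1!*3!*2!/7! = 12/5040
(j±m)!: 1!*3!*2!*1!*2!*3! = 144
prefactor² = (2J+1)*Δ*N² = 72/35
  k=0: +1/(0!*1!*3!*2!*0!*0!) = 1/12
  k=1: −1/(1!*0!*2!*1!*1!*1!) = -1/2
Σ = -5/12  ⇒  CG² = 72/35*(-5/12)² = 5/14
CG = −√(5/14) = -0.597614

-0.597614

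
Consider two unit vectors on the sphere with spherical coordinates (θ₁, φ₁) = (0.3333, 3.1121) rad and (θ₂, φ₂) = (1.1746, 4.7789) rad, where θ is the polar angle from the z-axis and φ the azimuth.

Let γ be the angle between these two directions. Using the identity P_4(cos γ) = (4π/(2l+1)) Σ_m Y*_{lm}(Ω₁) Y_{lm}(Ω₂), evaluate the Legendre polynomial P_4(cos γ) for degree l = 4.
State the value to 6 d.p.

0.007878

Expand P_4 via completeness: Σ_{m} conj(Y_{4,m}) at Ω₁ times Y_{4,m} at Ω₂ —
  m=-4: Y*=0.00503 - 0.00060j  Y=0.30926 - 0.08427j  product 0.00151 - 0.00061j
  m=-3: Y*=-0.04126 + 0.00366j  Y=-0.07517 - 0.37173j  product 0.00446 + 0.01506j
  m=-2: Y*=0.18768 - 0.01108j  Y=-0.01199 + 0.00160j  product -0.00223 + 0.00043j
  m=-1: Y*=-0.47524 + 0.01402j  Y=-0.02191 - 0.32897j  product 0.01503 + 0.15603j
  m=+0: Y*=0.43579 + 0.00000j  Y=-0.07316 + 0.00000j  product -0.03188 + 0.00000j
  m=+1: Y*=0.47524 + 0.01402j  Y=0.02191 - 0.32897j  product 0.01503 - 0.15603j
  m=+2: Y*=0.18768 + 0.01108j  Y=-0.01199 - 0.00160j  product -0.00223 - 0.00043j
  m=+3: Y*=0.04126 + 0.00366j  Y=0.07517 - 0.37173j  product 0.00446 - 0.01506j
  m=+4: Y*=0.00503 + 0.00060j  Y=0.30926 + 0.08427j  product 0.00151 + 0.00061j
Σ over m = 0.00564 + 0.00000j; ×(4π/9) → 0.00788 + 0.00000j. Real part: 0.007878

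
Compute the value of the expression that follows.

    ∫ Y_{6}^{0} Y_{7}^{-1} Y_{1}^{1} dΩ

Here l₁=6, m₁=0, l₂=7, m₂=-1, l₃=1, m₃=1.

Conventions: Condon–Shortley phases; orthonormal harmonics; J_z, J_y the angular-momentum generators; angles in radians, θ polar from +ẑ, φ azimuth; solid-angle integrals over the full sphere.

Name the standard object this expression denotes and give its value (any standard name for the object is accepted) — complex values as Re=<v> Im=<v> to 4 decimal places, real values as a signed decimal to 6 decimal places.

Gaunt coefficient, -0.185147

This is a Gaunt coefficient — the integral of a triple product of spherical harmonics over the sphere.
Rules hold: Σm=0, L=14 even, 1≤1≤13.
N = 13·15·3 = 585
Δ = 12!·0!·2!/15! = 1/1365
Racah Σ t=6..6: t=6:+1/518400 = 1/518400
⇒ 3j(6 7 1; 0 0 0)² = 7/195, sgn -1
Racah Σ t=6..6: t=6:+1/1036800 = 1/1036800
⇒ 3j(6 7 1; 0 -1 1)² = 4/195, sgn +1
4πI² = N·(3j₀)²·(3jₘ)² = 28/65
I = -1·√(0.430769/4π) = -0.18514731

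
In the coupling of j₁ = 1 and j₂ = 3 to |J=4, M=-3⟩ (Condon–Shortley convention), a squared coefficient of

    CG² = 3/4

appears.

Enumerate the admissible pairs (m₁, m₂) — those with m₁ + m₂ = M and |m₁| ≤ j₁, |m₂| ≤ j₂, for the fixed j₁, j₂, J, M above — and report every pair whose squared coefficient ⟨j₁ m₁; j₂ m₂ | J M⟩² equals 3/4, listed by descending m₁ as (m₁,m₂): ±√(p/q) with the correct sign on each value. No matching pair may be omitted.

(-1,-2): +√(3/4)

Admissible pairs with m₁+m₂ = M = -3: (-1,-2), (0,-3)
  (m₁,m₂)=(0,-3): CG² = 1/4, CG = +√(1/4)
  (m₁,m₂)=(-1,-2): CG² = 3/4, CG = +√(3/4)   ← matches the target
Pairs with CG² = 3/4: (-1,-2): +√(3/4)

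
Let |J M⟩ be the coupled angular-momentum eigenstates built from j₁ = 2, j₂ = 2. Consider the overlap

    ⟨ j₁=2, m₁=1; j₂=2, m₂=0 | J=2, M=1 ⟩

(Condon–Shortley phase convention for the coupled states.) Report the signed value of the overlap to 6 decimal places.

j₁+j₂−J=2  J+j₁−j₂=2  J−j₁+j₂=2  j₁+j₂+J+1=7
(j₁±m₁, j₂±m₂, J±M) = (3,1,2,2,3,1)
P² = 8/7
sum k=0..1:
  [0] +1/4 = 1/4
  [1] −1/2 = -1/2
S = -1/4
C² = P²·S² = 1/14 ; C = -0.267261

-0.267261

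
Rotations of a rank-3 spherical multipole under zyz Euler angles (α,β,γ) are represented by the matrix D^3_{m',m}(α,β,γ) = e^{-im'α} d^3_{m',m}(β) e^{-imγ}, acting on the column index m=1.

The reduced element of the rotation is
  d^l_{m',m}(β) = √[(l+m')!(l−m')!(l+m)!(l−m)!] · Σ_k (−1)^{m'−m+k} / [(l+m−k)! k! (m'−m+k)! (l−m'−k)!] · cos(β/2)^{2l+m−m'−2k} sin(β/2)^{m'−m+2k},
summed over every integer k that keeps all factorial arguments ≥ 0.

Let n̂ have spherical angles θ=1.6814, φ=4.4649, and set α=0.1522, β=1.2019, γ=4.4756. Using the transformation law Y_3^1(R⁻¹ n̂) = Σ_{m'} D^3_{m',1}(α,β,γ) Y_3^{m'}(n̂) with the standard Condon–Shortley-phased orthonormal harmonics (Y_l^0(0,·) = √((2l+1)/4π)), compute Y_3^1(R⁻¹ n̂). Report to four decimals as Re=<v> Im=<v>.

Re=0.0575 Im=0.0115

Need the full column D^3_{m',1} for m'=−3..3 at α=0.1522, β=1.2019, γ=4.4756.
cos(β/2)=0.824799, sin(β/2)=0.565426
d^3_{-3,1}: single k=4 term ⇒ +0.269306;  D = -0.172126+0.207119i
d^3_{-2,1}: k∈[3..4] ⇒ +0.641508 -0.150740 = +0.490768;  D = -0.252822+0.420636i
d^3_{-1,1}: k∈[2..4] ⇒ +0.887760 -0.556276 +0.032678 = +0.364162;  D = -0.138110+0.336957i
d^3_{0,1}: k∈[1..3] ⇒ +0.747665 -1.054105 +0.165127 = -0.141313;  D = +0.033150-0.137370i
d^3_{1,1}: k∈[0..2] ⇒ +0.314839 -1.183680 +0.417207 = -0.451634;  D = +0.038158-0.450019i
d^3_{2,1}: k∈[0..1] ⇒ -0.682521 +0.641508 = -0.041013;  D = -0.002771-0.040920i
d^3_{3,1}: single k=0 term ⇒ +0.573046;  D = +0.124950+0.559258i
Y_3^{m'}(θ=1.6814,φ=4.4649) and Σ D·Y over m':
  (-0.1721+0.2071i)·(+0.2769-0.3018i)  (-0.2528+0.4206i)·(+0.0981+0.0529i)  (-0.1381+0.3370i)·(+0.0739-0.2924i)  (+0.0331-0.1374i)·(+0.1211+0.0000i)  (+0.0382-0.4500i)·(-0.0739-0.2924i)  (-0.0028-0.0409i)·(+0.0981-0.0529i)  (+0.1250+0.5593i)·(-0.2769-0.3018i)
Y_3^1(R⁻¹ n̂) = +0.057456+0.011464i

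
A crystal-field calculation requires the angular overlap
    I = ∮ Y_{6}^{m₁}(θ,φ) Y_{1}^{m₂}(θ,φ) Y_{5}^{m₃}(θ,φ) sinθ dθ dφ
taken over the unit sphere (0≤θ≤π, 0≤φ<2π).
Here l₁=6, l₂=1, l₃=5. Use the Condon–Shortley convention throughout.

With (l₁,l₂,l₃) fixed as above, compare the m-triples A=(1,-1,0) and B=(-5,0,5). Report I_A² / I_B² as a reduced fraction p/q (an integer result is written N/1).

21/11

Shared (l₁,l₂,l₃)=(6,1,5): N and (l;000)² cancel in I_A²/I_B².
A: Δ = 2!·10!·0!/13! = 1/858; Racah Σ t=0..0: t=0:+1/28800 = 1/28800; ⇒ 3j(6 1 5; 1 -1 0)² = 7/286, sgn -1
B: Δ = 2!·10!·0!/13! = 1/858; Racah Σ t=1..1: t=1:−1/3628800 = -1/3628800; ⇒ 3j(6 1 5; -5 0 5)² = 1/78, sgn -1
I_A²/I_B² = (7/286)/(1/78) = 21/11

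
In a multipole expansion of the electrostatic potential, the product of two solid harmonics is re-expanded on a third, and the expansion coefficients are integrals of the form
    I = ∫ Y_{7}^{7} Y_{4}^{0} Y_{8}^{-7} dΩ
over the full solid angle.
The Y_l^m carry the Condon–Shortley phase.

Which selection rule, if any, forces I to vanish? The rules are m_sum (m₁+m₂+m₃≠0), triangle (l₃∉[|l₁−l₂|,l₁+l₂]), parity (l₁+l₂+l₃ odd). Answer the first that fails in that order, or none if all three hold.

Σmᵢ = 0  ✓
l₃∈[|l₁−l₂|,l₁+l₂]=[3,11], have l₃=8  ✓
Σlᵢ = 19 ⇒ odd  ✗

parity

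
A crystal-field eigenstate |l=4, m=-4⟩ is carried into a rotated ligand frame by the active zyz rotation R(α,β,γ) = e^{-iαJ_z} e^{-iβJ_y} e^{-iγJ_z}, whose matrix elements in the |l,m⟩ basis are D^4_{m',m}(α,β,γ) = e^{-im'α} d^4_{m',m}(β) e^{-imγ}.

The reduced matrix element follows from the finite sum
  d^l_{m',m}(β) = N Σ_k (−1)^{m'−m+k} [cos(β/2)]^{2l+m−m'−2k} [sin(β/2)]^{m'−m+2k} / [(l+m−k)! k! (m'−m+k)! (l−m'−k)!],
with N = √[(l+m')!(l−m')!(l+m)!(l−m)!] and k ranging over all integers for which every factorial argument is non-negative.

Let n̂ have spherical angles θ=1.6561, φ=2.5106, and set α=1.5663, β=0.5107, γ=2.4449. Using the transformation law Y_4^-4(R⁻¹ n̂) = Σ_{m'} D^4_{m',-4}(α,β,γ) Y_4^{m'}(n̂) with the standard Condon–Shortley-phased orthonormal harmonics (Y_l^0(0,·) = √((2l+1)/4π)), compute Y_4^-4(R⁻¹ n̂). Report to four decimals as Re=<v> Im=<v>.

Need the full column D^4_{m',-4} for m'=−4..4 at α=1.5663, β=0.5107, γ=2.4449.
cos(β/2)=0.967575, sin(β/2)=0.252584
d^4_{-4,-4}: single k=0 term ⇒ +0.768205;  D = -0.725035-0.253894i
d^4_{-3,-4}: single k=0 term ⇒ -0.567209;  D = +0.189870-0.534486i
d^4_{-2,-4}: single k=0 term ⇒ +0.277012;  D = +0.260611+0.093901i
d^4_{-1,-4}: single k=0 term ⇒ -0.102267;  D = -0.035098+0.096055i
d^4_{0,-4}: single k=0 term ⇒ +0.029848;  D = -0.027988-0.010370i
d^4_{1,-4}: single k=0 term ⇒ -0.006969;  D = +0.002451-0.006524i
d^4_{2,-4}: single k=0 term ⇒ +0.001286;  D = +0.001202+0.000458i
d^4_{3,-4}: single k=0 term ⇒ -0.000180;  D = -0.000065+0.000167i
d^4_{4,-4}: single k=0 term ⇒ +0.000017;  D = -0.000015-0.000006i
Y_4^{m'}(θ=1.6561,φ=2.5106) and Σ D·Y over m':
  (-0.7250-0.2539i)·(-0.3556+0.2526i)  (+0.1899-0.5345i)·(-0.0334+0.1001i)  (+0.2606+0.0939i)·(-0.0958-0.3003i)  (-0.0351+0.0961i)·(-0.0956-0.0699i)  (-0.0280-0.0104i)·(+0.2945+0.0000i)  (+0.0025-0.0065i)·(+0.0956-0.0699i)  (+0.0012+0.0005i)·(-0.0958+0.3003i)  (-0.0001+0.0002i)·(+0.0334+0.1001i)  (-0.0000-0.0000i)·(-0.3556-0.2526i)
Y_4^-4(R⁻¹ n̂) = +0.373622-0.153514i

Re=0.3736 Im=-0.1535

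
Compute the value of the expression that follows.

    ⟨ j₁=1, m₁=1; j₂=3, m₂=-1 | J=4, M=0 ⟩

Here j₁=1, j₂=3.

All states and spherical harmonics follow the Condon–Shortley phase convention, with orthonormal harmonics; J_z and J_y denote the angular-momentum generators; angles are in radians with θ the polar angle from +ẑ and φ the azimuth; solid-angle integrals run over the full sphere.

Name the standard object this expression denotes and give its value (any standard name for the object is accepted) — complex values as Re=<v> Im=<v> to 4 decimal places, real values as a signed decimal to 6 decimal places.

Clebsch–Gordan coefficient, +√(3/14) ≈ +0.462910

This is a Clebsch–Gordan (vector-coupling) coefficient.
triangle: 0!*2!*6!/9! = 1440/362880
(j±m)!: 2!*0!*2!*4!*4!*4! = 55296
prefactor² = (2J+1)*Δ*N² = 13824/7
  k=0: +1/(0!*0!*0!*2!*2!*4!) = 1/96
Σ = 1/96  ⇒  CG² = 13824/7*(1/96)² = 3/14
CG = +√(3/14) = +0.462910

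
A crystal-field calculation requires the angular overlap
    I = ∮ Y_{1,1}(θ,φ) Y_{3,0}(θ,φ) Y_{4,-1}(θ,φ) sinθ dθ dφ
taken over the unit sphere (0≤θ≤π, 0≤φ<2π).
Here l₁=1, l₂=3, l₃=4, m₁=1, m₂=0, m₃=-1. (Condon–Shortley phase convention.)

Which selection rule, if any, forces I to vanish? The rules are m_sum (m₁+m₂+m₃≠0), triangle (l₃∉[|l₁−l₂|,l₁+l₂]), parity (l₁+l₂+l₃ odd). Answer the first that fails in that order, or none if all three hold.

azimuthal sum: 1 + 0 − 1 = 0  ✓
2 ≤ 4 ≤ 4 (triangle on l)  ✓
L = 1 + 3 + 4 = 8 (even)  ✓

none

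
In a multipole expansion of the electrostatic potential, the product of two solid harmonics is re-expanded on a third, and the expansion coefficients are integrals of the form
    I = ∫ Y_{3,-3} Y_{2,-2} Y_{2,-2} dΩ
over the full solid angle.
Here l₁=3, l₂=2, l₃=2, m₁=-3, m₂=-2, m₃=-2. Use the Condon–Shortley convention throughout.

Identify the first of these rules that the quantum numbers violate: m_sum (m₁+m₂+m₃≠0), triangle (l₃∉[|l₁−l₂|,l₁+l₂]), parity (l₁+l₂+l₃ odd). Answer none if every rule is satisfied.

m_sum

Σmᵢ = -7  ✗
l₃∈[|l₁−l₂|,l₁+l₂]=[1,5], have l₃=2
Σlᵢ = 7 ⇒ odd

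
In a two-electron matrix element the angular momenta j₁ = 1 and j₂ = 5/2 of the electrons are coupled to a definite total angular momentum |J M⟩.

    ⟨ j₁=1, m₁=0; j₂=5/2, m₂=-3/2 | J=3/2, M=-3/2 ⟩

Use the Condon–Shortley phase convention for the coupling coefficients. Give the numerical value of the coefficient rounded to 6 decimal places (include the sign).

j₁+j₂−J=2  J+j₁−j₂=0  J−j₁+j₂=3  j₁+j₂+J+1=6
(j₁±m₁, j₂±m₂, J±M) = (1,1,1,4,0,3)
P² = 48/5
sum k=1..1:
  [1] −1/6 = -1/6
S = -1/6
C² = P²·S² = 4/15 ; C = -0.516398

−√(4/15) ≈ -0.516398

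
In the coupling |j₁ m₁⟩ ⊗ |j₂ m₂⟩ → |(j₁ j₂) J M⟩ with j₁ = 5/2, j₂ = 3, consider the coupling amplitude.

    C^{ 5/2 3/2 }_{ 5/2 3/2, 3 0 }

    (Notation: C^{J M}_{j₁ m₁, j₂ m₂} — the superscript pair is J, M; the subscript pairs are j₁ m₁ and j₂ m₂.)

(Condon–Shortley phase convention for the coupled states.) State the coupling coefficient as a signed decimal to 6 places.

triangle: 3!×2!×3!/9! = 72/362880
(j±m)!: 4!×1!×3!×3!×4!×1! = 20736
prefactor² = (2J+1)×Δ×N² = 864/35
  k=0: +1/(0!×3!×1!×3!×1!×0!) = 1/36
  k=1: −1/(1!×2!×0!×2!×2!×1!) = -1/8
Σ = -7/72  ⇒  CG² = 864/35×(-7/72)² = 7/30
CG = −√(7/30) = -0.483046

−√(7/30) = -0.483046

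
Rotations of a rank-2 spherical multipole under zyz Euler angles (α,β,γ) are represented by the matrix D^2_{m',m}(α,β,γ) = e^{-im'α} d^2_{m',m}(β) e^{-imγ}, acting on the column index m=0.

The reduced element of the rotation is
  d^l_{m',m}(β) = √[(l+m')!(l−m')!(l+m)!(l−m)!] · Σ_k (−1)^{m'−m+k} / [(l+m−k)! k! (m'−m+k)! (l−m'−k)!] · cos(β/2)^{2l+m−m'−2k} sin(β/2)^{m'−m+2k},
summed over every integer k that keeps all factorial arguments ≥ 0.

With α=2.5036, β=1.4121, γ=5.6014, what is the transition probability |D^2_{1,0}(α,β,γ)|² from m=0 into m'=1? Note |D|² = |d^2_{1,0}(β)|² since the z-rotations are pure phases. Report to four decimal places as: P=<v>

D^2_{1,0}(2.5036,1.4121,5.6014) = e^{-i·1·2.5036}·d^2_{1,0}(1.4121)·e^{-i·0·5.6014}. Compute d first:
Half-angle: c=0.760931, s=0.648833. N=√(6·1·2·2)=4.898979
k∈{0,1} keeps every argument non-negative
  k=0: (−1)^1·4.8990/(2)·0.7609^3·0.6488^1 = -0.700235
  k=1: (−1)^2·4.8990/(2)·0.7609^1·0.6488^3 = +0.509120
d^2_{1,0}(1.4121) = -0.700235 +0.509120 = -0.191116
|D^2_{1,0}|² = |d^2_{1,0}(β)|² = (-0.191116)² = 0.036525 (the z-rotation phases have unit modulus)

P=0.0365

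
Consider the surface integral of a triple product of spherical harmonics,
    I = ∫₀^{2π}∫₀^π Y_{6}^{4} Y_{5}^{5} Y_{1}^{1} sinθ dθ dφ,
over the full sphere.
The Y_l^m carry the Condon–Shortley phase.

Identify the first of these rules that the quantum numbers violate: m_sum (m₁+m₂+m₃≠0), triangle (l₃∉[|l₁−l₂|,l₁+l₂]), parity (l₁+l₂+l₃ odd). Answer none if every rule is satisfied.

m_sum

Σmᵢ = 10  ✗
l₃∈[|l₁−l₂|,l₁+l₂]=[1,11], have l₃=1
Σlᵢ = 12 ⇒ even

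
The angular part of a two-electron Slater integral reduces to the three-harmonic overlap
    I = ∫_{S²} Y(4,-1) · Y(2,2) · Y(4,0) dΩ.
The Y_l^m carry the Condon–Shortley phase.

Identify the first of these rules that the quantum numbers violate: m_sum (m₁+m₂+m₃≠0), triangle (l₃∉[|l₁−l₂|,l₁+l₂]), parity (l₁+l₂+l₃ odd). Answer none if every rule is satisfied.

m₁+m₂+m₃ = -1 + 2 + 0 = 1  ✗
triangle: |4−2|=2 ≤ l₃=4 ≤ 4+2=6
parity: l₁+l₂+l₃ = 10 is even

m_sum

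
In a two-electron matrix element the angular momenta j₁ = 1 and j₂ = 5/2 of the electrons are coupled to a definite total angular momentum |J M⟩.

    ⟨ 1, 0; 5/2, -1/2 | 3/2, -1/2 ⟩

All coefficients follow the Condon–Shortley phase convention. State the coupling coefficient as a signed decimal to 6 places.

-0.632456  (= −√(2/5))

j₁+j₂−J=2  J+j₁−j₂=0  J−j₁+j₂=3  j₁+j₂+J+1=6
(j₁±m₁, j₂±m₂, J±M) = (1,1,2,3,1,2)
P² = 8/5
sum k=1..1:
  [1] −1/2 = -1/2
S = -1/2
C² = P²·S² = 2/5 ; C = -0.632456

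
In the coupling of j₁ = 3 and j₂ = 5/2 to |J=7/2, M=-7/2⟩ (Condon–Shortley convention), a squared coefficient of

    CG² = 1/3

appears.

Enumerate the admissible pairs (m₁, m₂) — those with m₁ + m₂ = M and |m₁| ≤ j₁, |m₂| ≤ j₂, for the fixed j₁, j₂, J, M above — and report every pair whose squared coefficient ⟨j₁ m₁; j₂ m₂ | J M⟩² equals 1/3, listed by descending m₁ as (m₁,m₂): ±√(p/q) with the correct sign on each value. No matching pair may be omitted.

Admissible pairs with m₁+m₂ = M = -7/2: (-3,-1/2), (-2,-3/2), (-1,-5/2)
  (m₁,m₂)=(-1,-5/2): CG² = 2/9, CG = +√(2/9)
  (m₁,m₂)=(-2,-3/2): CG² = 4/9, CG = −√(4/9)
  (m₁,m₂)=(-3,-1/2): CG² = 1/3, CG = +√(1/3)   ← matches the target
Pairs with CG² = 1/3: (-3,-1/2): +√(1/3)

(-3,-1/2): +√(1/3)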